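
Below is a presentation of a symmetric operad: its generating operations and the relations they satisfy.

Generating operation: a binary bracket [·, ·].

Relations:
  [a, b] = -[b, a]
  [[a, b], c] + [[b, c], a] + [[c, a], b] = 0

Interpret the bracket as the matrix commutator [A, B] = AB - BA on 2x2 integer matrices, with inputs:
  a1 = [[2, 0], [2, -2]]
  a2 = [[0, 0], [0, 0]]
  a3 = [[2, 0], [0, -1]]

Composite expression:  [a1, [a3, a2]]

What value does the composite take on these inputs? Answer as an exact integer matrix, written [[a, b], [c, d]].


[[0, 0], [0, 0]]

[a3, a2] = [[0, 0], [0, 0]]
[a1, [a3, a2]] = [[0, 0], [0, 0]]


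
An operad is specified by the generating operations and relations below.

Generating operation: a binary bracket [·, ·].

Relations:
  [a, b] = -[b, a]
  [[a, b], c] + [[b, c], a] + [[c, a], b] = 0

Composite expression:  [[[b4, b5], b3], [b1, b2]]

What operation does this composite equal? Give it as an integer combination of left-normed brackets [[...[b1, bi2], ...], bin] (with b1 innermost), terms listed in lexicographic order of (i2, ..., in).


[[[[b1, b2], b3], b4], b5] - [[[[b1, b2], b3], b5], b4] - [[[[b1, b2], b4], b5], b3] + [[[[b1, b2], b5], b4], b3]

In the tensor algebra, words opening b1 carry the b1-anchored form.
Composite bracket: [[[b4, b5], b3], [b1, b2]]
Under [a, b] = ab - ba we get 16 signed associative words (2^4 = 16).
Keep just the words that open with b1:
  sign of b1b2b3b4b5 is +1, so it contributes +[[[[b1, b2], b3], b4], b5]
  sign of b1b2b3b5b4 is -1, so it contributes -[[[[b1, b2], b3], b5], b4]
  sign of b1b2b4b5b3 is -1, so it contributes -[[[[b1, b2], b4], b5], b3]
  sign of b1b2b5b4b3 is +1, so it contributes +[[[[b1, b2], b5], b4], b3]


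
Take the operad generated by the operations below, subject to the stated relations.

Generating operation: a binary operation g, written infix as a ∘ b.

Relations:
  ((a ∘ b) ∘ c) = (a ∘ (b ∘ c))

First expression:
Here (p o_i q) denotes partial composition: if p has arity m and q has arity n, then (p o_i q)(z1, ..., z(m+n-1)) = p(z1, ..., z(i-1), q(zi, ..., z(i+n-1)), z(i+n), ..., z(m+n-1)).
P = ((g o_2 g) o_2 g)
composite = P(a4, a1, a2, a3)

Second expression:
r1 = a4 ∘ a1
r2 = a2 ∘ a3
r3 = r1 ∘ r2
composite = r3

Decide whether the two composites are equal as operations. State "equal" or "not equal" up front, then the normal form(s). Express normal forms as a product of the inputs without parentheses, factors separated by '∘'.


equal; the common form is a4 ∘ a1 ∘ a2 ∘ a3

In normal form, the first expression is a4 ∘ a1 ∘ a2 ∘ a3
In normal form, the second expression is a4 ∘ a1 ∘ a2 ∘ a3
The forms coincide; equal.


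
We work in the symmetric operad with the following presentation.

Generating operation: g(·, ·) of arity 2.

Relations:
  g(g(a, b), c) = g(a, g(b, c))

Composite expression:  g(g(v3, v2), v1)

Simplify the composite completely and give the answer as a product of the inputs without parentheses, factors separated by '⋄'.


v3 ⋄ v2 ⋄ v1


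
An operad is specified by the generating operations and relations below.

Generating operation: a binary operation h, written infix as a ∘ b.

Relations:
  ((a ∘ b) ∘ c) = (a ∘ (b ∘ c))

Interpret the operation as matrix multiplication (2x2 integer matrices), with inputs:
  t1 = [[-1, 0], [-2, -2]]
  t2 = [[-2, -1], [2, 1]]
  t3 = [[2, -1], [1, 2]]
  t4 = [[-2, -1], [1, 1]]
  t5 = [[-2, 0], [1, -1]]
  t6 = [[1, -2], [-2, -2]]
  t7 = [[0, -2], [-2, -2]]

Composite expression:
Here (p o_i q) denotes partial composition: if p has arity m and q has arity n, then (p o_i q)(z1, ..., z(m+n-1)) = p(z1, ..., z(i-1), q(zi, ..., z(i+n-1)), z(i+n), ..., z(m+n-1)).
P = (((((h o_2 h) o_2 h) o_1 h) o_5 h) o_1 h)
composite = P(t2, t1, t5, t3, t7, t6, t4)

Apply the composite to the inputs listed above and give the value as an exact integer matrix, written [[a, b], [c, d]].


[[64, 12], [-64, -12]]

(t2 ∘ t1) = [[4, 2], [-4, -2]]
((t2 ∘ t1) ∘ t5) = [[-6, -2], [6, 2]]
(t3 ∘ t7) = [[2, -2], [-4, -6]]
(t6 ∘ t4) = [[-4, -3], [2, 0]]
((t3 ∘ t7) ∘ (t6 ∘ t4)) = [[-12, -6], [4, 12]]
(((t2 ∘ t1) ∘ t5) ∘ ((t3 ∘ t7) ∘ (t6 ∘ t4))) = [[64, 12], [-64, -12]]


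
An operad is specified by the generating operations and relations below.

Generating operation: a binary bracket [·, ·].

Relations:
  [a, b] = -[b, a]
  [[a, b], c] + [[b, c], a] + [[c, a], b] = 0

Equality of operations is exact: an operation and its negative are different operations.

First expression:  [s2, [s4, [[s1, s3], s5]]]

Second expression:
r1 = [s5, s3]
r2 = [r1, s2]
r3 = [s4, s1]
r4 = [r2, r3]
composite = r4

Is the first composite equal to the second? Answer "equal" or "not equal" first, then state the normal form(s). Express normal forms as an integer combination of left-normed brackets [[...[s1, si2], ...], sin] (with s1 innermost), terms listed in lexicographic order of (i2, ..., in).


The first expression, normalized: [[[[s1, s3], s5], s4], s2]
The second expression, normalized: [[[[s1, s4], s2], s3], s5] - [[[[s1, s4], s2], s5], s3] - [[[[s1, s4], s3], s5], s2] + [[[[s1, s4], s5], s3], s2]
The forms do not match — not equal.

not equal — first [[[[s1, s3], s5], s4], s2], second [[[[s1, s4], s2], s3], s5] - [[[[s1, s4], s2], s5], s3] - [[[[s1, s4], s3], s5], s2] + [[[[s1, s4], s5], s3], s2]


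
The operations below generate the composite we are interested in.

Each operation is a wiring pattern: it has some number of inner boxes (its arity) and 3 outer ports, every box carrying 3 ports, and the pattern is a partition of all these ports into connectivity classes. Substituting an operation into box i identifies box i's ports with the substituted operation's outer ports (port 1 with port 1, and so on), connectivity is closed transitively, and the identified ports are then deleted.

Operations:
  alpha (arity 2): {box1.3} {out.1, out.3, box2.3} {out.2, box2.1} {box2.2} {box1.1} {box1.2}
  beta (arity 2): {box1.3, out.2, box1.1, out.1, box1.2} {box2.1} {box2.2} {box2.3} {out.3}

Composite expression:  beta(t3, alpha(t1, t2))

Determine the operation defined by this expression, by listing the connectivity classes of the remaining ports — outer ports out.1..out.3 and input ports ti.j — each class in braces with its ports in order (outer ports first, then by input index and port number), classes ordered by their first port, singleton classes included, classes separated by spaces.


{out.1, out.2, t3.1, t3.2, t3.3} {out.3} {t1.1} {t1.2} {t1.3} {t2.1} {t2.2} {t2.3}

Reachability decides: close wires over beta-identified ports.
alpha over (t1, t2) gives {out.1, out.3, t2.3} {out.2, t2.1} {t1.1} {t1.2} {t1.3} {t2.2}, out.j being that stage's outer ports
beta over (t3, t1, t2) gives {out.1, out.2, t3.1, t3.2, t3.3} {out.3} {t1.1} {t1.2} {t1.3} {t2.1} {t2.2} {t2.3}, out.j being that stage's outer ports


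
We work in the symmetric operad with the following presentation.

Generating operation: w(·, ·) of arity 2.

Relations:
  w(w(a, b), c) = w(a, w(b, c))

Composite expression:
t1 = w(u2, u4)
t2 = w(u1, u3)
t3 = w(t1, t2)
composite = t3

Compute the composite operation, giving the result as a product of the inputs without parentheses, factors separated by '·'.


u2 · u4 · u1 · u3

Key point: w is associative — brackets drop, the u-order remains.
w(u2, u4) unparenthesizes to u2 · u4
w(u1, u3) unparenthesizes to u1 · u3
w(w(u2, u4), w(u1, u3)) unparenthesizes to u2 · u4 · u1 · u3


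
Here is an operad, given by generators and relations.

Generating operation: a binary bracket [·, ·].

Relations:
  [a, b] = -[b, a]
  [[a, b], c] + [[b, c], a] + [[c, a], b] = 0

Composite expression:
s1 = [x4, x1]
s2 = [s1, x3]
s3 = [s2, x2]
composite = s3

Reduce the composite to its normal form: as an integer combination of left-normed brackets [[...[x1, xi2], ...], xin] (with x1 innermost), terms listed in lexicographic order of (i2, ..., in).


-[[[x1, x4], x3], x2]


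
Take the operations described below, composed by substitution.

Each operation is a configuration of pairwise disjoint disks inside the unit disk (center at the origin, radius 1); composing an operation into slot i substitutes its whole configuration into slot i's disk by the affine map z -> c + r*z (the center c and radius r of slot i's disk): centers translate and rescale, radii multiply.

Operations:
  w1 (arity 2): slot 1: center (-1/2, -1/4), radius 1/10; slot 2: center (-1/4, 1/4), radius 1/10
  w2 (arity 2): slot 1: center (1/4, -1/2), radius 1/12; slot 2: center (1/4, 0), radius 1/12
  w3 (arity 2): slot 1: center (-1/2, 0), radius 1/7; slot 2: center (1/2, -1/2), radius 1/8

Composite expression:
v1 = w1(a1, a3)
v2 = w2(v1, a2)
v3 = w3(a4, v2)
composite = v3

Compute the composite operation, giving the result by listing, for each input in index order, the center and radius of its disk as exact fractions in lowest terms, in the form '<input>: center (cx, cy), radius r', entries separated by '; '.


a1: center (101/192, -217/384), radius 1/960; a2: center (17/32, -1/2), radius 1/96; a3: center (203/384, -215/384), radius 1/960; a4: center (-1/2, 0), radius 1/7

Below w3, radii multiply path by path; the a-disk centers shift.
for a4, the 1-step affine chain lands on center (-1/2, 0), radius 1/7
for a1, the 3-step affine chain lands on center (101/192, -217/384), radius 1/960
for a3, the 3-step affine chain lands on center (203/384, -215/384), radius 1/960
for a2, the 2-step affine chain lands on center (17/32, -1/2), radius 1/96


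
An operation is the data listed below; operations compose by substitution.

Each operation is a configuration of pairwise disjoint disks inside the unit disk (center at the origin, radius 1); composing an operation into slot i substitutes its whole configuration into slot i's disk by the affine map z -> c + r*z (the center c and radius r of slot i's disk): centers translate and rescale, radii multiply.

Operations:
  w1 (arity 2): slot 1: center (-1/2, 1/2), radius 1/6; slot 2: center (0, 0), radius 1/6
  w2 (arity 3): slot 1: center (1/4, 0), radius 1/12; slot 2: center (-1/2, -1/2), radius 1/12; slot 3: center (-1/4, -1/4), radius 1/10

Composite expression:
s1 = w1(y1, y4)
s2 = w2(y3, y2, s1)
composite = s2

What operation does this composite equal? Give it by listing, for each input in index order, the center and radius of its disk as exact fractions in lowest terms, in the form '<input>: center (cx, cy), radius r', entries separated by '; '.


y1: center (-3/10, -1/5), radius 1/60; y2: center (-1/2, -1/2), radius 1/12; y3: center (1/4, 0), radius 1/12; y4: center (-1/4, -1/4), radius 1/60

Below w2, radii multiply path by path; the y-disk centers shift.
input y3: composing its 1 substitution step yields center (1/4, 0), radius 1/12
input y2: composing its 1 substitution step yields center (-1/2, -1/2), radius 1/12
input y1: composing its 2 substitution steps yields center (-3/10, -1/5), radius 1/60
input y4: composing its 2 substitution steps yields center (-1/4, -1/4), radius 1/60


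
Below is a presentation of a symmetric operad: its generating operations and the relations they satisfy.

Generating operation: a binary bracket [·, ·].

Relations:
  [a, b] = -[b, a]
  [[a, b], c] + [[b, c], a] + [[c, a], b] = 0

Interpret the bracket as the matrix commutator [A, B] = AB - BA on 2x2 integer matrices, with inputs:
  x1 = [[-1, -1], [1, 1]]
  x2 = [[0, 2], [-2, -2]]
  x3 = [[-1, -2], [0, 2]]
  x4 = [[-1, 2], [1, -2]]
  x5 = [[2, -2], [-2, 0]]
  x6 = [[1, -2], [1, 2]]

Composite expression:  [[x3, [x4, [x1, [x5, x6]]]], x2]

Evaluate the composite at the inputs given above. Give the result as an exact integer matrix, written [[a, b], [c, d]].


[[-96, -144], [-48, 96]]

[x5, x6] = [[-6, -6], [0, 6]]
[x1, [x5, x6]] = [[6, 0], [-12, -6]]
[x4, [x1, [x5, x6]]] = [[-24, -24], [24, 24]]
[x3, [x4, [x1, [x5, x6]]]] = [[-48, -24], [72, 48]]
[[x3, [x4, [x1, [x5, x6]]]], x2] = [[-96, -144], [-48, 96]]


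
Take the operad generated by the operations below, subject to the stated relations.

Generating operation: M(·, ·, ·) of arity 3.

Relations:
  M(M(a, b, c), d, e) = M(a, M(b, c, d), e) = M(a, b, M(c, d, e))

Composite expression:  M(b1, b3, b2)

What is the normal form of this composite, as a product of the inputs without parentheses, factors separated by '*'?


Key point: M is associative — brackets drop, the b-order remains.
M(b1, b3, b2) flattens to b1 * b3 * b2

b1 * b3 * b2


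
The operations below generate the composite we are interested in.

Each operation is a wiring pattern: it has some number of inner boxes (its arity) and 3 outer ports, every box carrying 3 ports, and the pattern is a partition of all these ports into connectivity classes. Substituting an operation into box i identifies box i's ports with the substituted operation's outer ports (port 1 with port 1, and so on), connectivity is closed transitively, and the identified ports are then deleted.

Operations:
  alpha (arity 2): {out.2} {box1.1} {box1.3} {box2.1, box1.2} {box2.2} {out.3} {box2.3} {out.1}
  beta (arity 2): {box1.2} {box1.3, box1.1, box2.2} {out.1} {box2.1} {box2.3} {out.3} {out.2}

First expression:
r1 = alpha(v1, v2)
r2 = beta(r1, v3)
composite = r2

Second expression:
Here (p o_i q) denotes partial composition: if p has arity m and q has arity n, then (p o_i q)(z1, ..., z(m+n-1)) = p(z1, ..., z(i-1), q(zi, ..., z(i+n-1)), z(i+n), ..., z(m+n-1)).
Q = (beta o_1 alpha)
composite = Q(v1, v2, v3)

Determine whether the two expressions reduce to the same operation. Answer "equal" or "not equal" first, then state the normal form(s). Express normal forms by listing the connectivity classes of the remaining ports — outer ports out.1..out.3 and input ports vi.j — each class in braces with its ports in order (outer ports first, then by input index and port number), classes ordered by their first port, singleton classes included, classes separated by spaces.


equal: each reduces to {out.1} {out.2} {out.3} {v1.1} {v1.2, v2.1} {v1.3} {v2.2} {v2.3} {v3.1} {v3.2} {v3.3}

The first composite normalizes to {out.1} {out.2} {out.3} {v1.1} {v1.2, v2.1} {v1.3} {v2.2} {v2.3} {v3.1} {v3.2} {v3.3}
The second composite normalizes to {out.1} {out.2} {out.3} {v1.1} {v1.2, v2.1} {v1.3} {v2.2} {v2.3} {v3.1} {v3.2} {v3.3}
Identical normal forms: equal.


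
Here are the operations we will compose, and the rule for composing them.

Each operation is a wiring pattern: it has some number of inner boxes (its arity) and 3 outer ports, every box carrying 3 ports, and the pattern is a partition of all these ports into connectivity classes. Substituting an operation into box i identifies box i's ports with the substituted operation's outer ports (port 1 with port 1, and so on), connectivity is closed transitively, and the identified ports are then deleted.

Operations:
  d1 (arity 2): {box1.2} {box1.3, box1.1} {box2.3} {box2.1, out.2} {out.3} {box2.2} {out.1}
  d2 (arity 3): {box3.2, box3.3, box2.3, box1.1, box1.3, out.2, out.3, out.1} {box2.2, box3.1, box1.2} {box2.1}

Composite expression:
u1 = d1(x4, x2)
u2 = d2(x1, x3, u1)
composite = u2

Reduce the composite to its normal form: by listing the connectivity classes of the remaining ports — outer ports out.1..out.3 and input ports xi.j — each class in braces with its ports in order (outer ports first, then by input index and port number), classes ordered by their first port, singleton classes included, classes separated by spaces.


{out.1, out.2, out.3, x1.1, x1.3, x2.1, x3.3} {x1.2, x3.2} {x2.2} {x2.3} {x3.1} {x4.1, x4.3} {x4.2}

Treat the ports identified at d2 as solder joints: merge, then drop.
after d1, the pattern on (x4, x2) reads {out.1} {out.2, x2.1} {out.3} {x2.2} {x2.3} {x4.1, x4.3} {x4.2} (out.j = its outer ports)
after d2, the pattern on (x1, x3, x4, x2) reads {out.1, out.2, out.3, x1.1, x1.3, x2.1, x3.3} {x1.2, x3.2} {x2.2} {x2.3} {x3.1} {x4.1, x4.3} {x4.2} (out.j = its outer ports)


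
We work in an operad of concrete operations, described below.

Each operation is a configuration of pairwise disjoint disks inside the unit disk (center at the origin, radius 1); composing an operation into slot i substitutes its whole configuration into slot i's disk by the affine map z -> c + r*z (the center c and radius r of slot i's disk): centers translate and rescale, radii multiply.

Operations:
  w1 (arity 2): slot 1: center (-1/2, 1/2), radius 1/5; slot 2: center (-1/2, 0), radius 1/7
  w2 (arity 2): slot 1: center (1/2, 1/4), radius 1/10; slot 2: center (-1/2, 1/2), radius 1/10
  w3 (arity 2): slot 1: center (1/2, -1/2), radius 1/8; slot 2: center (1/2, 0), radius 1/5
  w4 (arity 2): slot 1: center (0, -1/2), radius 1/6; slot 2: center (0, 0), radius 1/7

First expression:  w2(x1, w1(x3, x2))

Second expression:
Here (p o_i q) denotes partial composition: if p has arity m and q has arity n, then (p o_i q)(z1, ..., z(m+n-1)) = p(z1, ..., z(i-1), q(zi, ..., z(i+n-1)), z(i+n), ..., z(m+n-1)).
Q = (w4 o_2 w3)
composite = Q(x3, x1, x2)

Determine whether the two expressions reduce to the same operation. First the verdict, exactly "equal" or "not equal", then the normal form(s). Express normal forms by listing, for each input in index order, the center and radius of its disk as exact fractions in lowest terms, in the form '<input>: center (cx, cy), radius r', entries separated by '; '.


The first expression, normalized: x1: center (1/2, 1/4), radius 1/10; x2: center (-11/20, 1/2), radius 1/70; x3: center (-11/20, 11/20), radius 1/50
The second expression, normalized: x1: center (1/14, -1/14), radius 1/56; x2: center (1/14, 0), radius 1/35; x3: center (0, -1/2), radius 1/6
The normal forms differ: not equal.

not equal; first: x1: center (1/2, 1/4), radius 1/10; x2: center (-11/20, 1/2), radius 1/70; x3: center (-11/20, 11/20), radius 1/50; second: x1: center (1/14, -1/14), radius 1/56; x2: center (1/14, 0), radius 1/35; x3: center (0, -1/2), radius 1/6


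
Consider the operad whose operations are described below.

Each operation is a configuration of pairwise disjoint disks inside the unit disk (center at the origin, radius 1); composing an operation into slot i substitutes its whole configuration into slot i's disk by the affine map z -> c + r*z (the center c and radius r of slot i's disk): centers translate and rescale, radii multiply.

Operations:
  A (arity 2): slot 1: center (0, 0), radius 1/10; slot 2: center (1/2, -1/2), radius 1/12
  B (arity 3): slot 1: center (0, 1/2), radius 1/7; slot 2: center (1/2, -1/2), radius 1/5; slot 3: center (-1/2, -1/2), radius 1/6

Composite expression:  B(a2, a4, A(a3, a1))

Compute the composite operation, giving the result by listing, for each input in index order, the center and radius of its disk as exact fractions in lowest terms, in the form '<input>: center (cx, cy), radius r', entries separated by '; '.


a1: center (-5/12, -7/12), radius 1/72; a2: center (0, 1/2), radius 1/7; a3: center (-1/2, -1/2), radius 1/60; a4: center (1/2, -1/2), radius 1/5

Follow each a-input down from B: c' goes to c + r*c', radius to r*r'.
a2 passes through 1 substitution, ending at center (0, 1/2), radius 1/7
a4 passes through 1 substitution, ending at center (1/2, -1/2), radius 1/5
a3 passes through 2 substitutions, ending at center (-1/2, -1/2), radius 1/60
a1 passes through 2 substitutions, ending at center (-5/12, -7/12), radius 1/72


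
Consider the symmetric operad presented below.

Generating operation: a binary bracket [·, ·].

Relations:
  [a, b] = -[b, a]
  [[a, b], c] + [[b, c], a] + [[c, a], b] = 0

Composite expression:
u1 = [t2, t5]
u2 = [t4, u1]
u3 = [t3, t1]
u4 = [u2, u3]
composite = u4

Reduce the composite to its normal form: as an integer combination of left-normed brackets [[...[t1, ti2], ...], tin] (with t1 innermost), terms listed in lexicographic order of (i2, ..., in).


-[[[[t1, t3], t2], t5], t4] + [[[[t1, t3], t4], t2], t5] - [[[[t1, t3], t4], t5], t2] + [[[[t1, t3], t5], t2], t4]

Skip Jacobi rewriting: expand, keep t1-initial words, read off terms.
Composite bracket: [[t4, [t2, t5]], [t3, t1]]
The bracket unfolds into 16 signed words via [a, b] = ab - ba (2^4 = 16).
Coefficients come from the t1-initial words:
  t1t3t2t5t4 appears with sign -1, giving the term -[[[[t1, t3], t2], t5], t4]
  t1t3t4t2t5 appears with sign +1, giving the term +[[[[t1, t3], t4], t2], t5]
  t1t3t4t5t2 appears with sign -1, giving the term -[[[[t1, t3], t4], t5], t2]
  t1t3t5t2t4 appears with sign +1, giving the term +[[[[t1, t3], t5], t2], t4]


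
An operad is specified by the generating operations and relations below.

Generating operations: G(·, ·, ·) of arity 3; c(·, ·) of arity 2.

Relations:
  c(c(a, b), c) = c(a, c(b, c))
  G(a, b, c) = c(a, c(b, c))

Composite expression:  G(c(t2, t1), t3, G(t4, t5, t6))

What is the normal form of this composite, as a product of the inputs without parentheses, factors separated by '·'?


t2 · t1 · t3 · t4 · t5 · t6

Key point: G is associative — brackets drop, the t-order remains.
c(t2, t1) flattens to t2 · t1
G(t4, t5, t6) flattens to t4 · t5 · t6
G(c(t2, t1), t3, G(t4, t5, t6)) flattens to t2 · t1 · t3 · t4 · t5 · t6


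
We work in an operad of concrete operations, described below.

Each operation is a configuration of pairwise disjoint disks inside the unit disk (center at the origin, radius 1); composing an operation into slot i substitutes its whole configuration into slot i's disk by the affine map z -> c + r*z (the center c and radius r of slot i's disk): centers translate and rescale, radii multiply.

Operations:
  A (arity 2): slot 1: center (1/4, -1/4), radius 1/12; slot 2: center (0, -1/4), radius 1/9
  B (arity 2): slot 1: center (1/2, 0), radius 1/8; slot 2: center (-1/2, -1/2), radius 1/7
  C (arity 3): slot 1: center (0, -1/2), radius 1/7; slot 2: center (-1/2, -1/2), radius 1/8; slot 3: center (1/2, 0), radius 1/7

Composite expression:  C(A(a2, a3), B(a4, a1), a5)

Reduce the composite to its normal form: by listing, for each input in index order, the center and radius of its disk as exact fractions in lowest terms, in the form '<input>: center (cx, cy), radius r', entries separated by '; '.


Follow each a-input down from C: c' goes to c + r*c', radius to r*r'.
for a2, the 2-step affine chain lands on center (1/28, -15/28), radius 1/84
for a3, the 2-step affine chain lands on center (0, -15/28), radius 1/63
for a4, the 2-step affine chain lands on center (-7/16, -1/2), radius 1/64
for a1, the 2-step affine chain lands on center (-9/16, -9/16), radius 1/56
for a5, the 1-step affine chain lands on center (1/2, 0), radius 1/7

a1: center (-9/16, -9/16), radius 1/56; a2: center (1/28, -15/28), radius 1/84; a3: center (0, -15/28), radius 1/63; a4: center (-7/16, -1/2), radius 1/64; a5: center (1/2, 0), radius 1/7


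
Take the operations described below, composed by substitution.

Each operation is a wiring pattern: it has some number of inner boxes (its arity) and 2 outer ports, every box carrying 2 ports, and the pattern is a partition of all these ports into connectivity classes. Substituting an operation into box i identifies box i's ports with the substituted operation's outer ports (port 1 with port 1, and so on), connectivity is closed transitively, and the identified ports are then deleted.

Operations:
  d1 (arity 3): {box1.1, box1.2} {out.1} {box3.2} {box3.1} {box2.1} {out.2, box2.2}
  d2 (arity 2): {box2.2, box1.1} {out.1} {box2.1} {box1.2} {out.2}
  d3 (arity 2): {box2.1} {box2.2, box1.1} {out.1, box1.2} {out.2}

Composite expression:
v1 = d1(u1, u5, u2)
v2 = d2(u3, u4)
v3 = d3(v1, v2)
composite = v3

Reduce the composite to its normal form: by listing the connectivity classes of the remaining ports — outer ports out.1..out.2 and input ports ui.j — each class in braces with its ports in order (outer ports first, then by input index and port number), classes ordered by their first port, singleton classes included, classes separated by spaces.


{out.1, u5.2} {out.2} {u1.1, u1.2} {u2.1} {u2.2} {u3.1, u4.2} {u3.2} {u4.1} {u5.1}


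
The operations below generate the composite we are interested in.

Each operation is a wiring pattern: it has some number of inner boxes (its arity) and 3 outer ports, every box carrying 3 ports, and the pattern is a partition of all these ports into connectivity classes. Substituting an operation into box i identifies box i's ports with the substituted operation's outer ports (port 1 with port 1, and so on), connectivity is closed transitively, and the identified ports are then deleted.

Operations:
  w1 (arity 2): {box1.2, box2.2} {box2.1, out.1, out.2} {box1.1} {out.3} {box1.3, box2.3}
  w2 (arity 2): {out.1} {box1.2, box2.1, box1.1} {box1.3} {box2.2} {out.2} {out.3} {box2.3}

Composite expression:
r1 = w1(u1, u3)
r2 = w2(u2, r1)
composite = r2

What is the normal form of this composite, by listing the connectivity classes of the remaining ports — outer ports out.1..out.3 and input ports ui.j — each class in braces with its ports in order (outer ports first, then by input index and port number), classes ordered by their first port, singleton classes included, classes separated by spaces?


{out.1} {out.2} {out.3} {u1.1} {u1.2, u3.2} {u1.3, u3.3} {u2.1, u2.2, u3.1} {u2.3}

Two ports join when wires chain via w2-identified ports.
after w1, the pattern on (u1, u3) reads {out.1, out.2, u3.1} {out.3} {u1.1} {u1.2, u3.2} {u1.3, u3.3} (out.j = its outer ports)
after w2, the pattern on (u2, u1, u3) reads {out.1} {out.2} {out.3} {u1.1} {u1.2, u3.2} {u1.3, u3.3} {u2.1, u2.2, u3.1} {u2.3} (out.j = its outer ports)


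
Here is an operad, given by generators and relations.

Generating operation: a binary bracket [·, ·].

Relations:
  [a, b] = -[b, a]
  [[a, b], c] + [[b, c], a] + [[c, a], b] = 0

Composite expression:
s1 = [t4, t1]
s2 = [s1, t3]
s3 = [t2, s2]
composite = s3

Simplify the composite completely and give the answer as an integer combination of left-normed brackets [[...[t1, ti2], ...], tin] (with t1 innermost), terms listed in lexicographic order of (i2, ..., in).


[[[t1, t4], t3], t2]

Expand each bracket as ab - ba; the t1-initial words give the coefficients.
Composite bracket: [t2, [[t4, t1], t3]]
Full expansion: 8 signed words from ab - ba (2^3 = 8).
Coefficients come from the t1-initial words:
  t1t4t3t2 appears with sign +1, giving the term +[[[t1, t4], t3], t2]


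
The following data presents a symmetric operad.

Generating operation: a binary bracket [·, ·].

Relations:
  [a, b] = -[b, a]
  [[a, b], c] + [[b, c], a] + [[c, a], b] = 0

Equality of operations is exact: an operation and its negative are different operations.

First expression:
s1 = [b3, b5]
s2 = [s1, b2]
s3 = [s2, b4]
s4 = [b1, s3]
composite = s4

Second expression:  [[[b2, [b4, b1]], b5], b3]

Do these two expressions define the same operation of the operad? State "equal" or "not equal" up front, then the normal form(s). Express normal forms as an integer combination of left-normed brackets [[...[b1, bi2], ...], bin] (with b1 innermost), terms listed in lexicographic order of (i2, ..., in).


The first expression reduces to -[[[[b1, b2], b3], b5], b4] + [[[[b1, b2], b5], b3], b4] + [[[[b1, b3], b5], b2], b4] + [[[[b1, b4], b2], b3], b5] - [[[[b1, b4], b2], b5], b3] - [[[[b1, b4], b3], b5], b2] + [[[[b1, b4], b5], b3], b2] - [[[[b1, b5], b3], b2], b4]
The second expression reduces to [[[[b1, b4], b2], b5], b3]
No match — not equal.

not equal — first -[[[[b1, b2], b3], b5], b4] + [[[[b1, b2], b5], b3], b4] + [[[[b1, b3], b5], b2], b4] + [[[[b1, b4], b2], b3], b5] - [[[[b1, b4], b2], b5], b3] - [[[[b1, b4], b3], b5], b2] + [[[[b1, b4], b5], b3], b2] - [[[[b1, b5], b3], b2], b4], second [[[[b1, b4], b2], b5], b3]


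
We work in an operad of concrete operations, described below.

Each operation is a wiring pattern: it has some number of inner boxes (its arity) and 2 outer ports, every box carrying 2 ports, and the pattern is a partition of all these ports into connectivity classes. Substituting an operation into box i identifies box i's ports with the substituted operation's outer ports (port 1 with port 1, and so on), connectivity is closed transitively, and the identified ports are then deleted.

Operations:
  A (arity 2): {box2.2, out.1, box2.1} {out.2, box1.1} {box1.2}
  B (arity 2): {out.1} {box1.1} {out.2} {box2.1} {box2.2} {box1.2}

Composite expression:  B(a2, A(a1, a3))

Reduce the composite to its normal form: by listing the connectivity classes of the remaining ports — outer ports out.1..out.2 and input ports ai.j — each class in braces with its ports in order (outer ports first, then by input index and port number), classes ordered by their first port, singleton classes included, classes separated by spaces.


{out.1} {out.2} {a1.1} {a1.2} {a2.1} {a2.2} {a3.1, a3.2}

After gluing at B, chains via deleted ports link the a-ports.
after A, the pattern on (a1, a3) reads {out.1, a3.1, a3.2} {out.2, a1.1} {a1.2} (out.j = its outer ports)
after B, the pattern on (a2, a1, a3) reads {out.1} {out.2} {a1.1} {a1.2} {a2.1} {a2.2} {a3.1, a3.2} (out.j = its outer ports)


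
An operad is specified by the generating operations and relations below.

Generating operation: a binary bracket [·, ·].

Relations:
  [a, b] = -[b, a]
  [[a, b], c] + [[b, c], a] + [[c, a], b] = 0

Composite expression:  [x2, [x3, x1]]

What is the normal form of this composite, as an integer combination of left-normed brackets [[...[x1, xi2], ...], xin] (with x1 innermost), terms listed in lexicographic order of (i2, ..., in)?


[[x1, x3], x2]

Antisymmetry and Jacobi reduce to x1-anchored left-normed brackets.
Composite bracket: [x2, [x3, x1]]
Under [a, b] = ab - ba we get 4 signed associative words (2^2 = 4).
Collect the words opening with x1:
  the word x1x3x2 carries sign +1 and contributes +[[x1, x3], x2]


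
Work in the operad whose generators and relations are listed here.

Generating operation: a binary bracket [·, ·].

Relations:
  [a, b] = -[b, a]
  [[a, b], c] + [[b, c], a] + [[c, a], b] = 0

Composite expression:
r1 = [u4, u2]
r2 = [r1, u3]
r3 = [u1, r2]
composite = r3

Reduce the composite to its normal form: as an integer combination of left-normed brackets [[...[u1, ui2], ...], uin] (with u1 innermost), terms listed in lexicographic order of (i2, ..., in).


Antisymmetry and Jacobi reduce to u1-anchored left-normed brackets.
Composite bracket: [u1, [[u4, u2], u3]]
Expanding via [a, b] = ab - ba: 8 signed words (2^3 = 8).
Coefficients come from the u1-initial words:
  u1u2u4u3 (sign -1) contributes -[[[u1, u2], u4], u3]
  u1u3u2u4 (sign +1) contributes +[[[u1, u3], u2], u4]
  u1u3u4u2 (sign -1) contributes -[[[u1, u3], u4], u2]
  u1u4u2u3 (sign +1) contributes +[[[u1, u4], u2], u3]

-[[[u1, u2], u4], u3] + [[[u1, u3], u2], u4] - [[[u1, u3], u4], u2] + [[[u1, u4], u2], u3]


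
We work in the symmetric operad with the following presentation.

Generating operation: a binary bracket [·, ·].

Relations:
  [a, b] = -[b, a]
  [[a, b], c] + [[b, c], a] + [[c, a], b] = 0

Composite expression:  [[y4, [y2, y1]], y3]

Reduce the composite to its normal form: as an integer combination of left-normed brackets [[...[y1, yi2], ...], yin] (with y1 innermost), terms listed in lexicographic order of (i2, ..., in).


[[[y1, y2], y4], y3]

Skip Jacobi rewriting: expand, keep y1-initial words, read off terms.
Composite bracket: [[y4, [y2, y1]], y3]
Each bracket splits as ab - ba, giving 8 signed words (2^3 = 8).
Only words starting with y1 matter:
  sign of y1y2y4y3 is +1, so it contributes +[[[y1, y2], y4], y3]


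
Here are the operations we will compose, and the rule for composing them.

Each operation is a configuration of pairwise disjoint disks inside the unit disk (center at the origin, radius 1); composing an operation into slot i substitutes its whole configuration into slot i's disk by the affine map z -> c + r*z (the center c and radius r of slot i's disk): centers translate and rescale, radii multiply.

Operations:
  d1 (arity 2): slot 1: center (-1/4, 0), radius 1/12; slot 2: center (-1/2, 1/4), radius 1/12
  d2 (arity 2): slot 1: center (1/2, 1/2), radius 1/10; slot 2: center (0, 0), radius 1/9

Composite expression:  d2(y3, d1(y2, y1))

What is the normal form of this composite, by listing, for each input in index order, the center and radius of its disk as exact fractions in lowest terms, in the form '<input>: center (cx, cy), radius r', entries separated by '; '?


y1: center (-1/18, 1/36), radius 1/108; y2: center (-1/36, 0), radius 1/108; y3: center (1/2, 1/2), radius 1/10

Below d2, radii multiply path by path; the y-disk centers shift.
input y3: applying the 1 nested substitution gives center (1/2, 1/2), radius 1/10
input y2: applying the 2 nested substitutions gives center (-1/36, 0), radius 1/108
input y1: applying the 2 nested substitutions gives center (-1/18, 1/36), radius 1/108


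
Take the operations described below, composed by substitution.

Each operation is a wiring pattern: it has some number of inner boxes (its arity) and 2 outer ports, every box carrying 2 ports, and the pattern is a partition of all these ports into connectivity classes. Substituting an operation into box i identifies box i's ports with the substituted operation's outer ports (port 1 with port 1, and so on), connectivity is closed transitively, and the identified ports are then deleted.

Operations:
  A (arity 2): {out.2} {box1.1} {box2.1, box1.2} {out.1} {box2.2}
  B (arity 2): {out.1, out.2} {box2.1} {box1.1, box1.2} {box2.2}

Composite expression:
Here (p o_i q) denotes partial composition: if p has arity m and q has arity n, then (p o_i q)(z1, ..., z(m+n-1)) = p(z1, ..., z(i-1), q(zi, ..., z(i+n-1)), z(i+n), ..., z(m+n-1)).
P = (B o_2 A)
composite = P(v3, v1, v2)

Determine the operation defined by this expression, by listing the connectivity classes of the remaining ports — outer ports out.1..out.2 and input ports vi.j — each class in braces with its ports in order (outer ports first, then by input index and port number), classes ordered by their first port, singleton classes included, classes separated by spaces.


{out.1, out.2} {v1.1} {v1.2, v2.1} {v2.2} {v3.1, v3.2}

Substituting into B glues patterns; closure does the rest.
A over (v1, v2) gives {out.1} {out.2} {v1.1} {v1.2, v2.1} {v2.2}, out.j being that stage's outer ports
B over (v3, v1, v2) gives {out.1, out.2} {v1.1} {v1.2, v2.1} {v2.2} {v3.1, v3.2}, out.j being that stage's outer ports


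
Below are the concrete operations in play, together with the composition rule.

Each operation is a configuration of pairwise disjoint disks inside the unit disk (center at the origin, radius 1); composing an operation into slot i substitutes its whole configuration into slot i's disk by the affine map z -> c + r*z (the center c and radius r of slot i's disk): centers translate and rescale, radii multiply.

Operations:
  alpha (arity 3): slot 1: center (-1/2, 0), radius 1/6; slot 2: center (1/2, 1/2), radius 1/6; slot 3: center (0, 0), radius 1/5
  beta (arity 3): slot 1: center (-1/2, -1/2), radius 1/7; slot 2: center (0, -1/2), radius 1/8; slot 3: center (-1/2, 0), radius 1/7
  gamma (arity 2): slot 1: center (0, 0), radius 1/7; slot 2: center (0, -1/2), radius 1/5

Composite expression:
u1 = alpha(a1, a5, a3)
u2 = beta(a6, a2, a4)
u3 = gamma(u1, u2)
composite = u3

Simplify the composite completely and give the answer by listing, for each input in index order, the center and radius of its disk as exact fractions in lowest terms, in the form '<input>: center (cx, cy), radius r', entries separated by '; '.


a1: center (-1/14, 0), radius 1/42; a2: center (0, -3/5), radius 1/40; a3: center (0, 0), radius 1/35; a4: center (-1/10, -1/2), radius 1/35; a5: center (1/14, 1/14), radius 1/42; a6: center (-1/10, -3/5), radius 1/35

Each a-disk chains the slot maps above it in gamma; radii multiply.
tracing a1 down its 2-map path: center (-1/14, 0), radius 1/42
tracing a5 down its 2-map path: center (1/14, 1/14), radius 1/42
tracing a3 down its 2-map path: center (0, 0), radius 1/35
tracing a6 down its 2-map path: center (-1/10, -3/5), radius 1/35
tracing a2 down its 2-map path: center (0, -3/5), radius 1/40
tracing a4 down its 2-map path: center (-1/10, -1/2), radius 1/35


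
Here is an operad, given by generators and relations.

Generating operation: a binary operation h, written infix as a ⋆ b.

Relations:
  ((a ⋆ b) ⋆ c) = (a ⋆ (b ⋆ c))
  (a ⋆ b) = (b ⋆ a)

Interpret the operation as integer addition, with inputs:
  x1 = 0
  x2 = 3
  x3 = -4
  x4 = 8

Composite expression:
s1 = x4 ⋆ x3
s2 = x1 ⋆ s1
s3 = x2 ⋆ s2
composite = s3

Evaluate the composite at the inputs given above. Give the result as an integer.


(x4 ⋆ x3) = 4
(x1 ⋆ (x4 ⋆ x3)) = 4
(x2 ⋆ (x1 ⋆ (x4 ⋆ x3))) = 7

7


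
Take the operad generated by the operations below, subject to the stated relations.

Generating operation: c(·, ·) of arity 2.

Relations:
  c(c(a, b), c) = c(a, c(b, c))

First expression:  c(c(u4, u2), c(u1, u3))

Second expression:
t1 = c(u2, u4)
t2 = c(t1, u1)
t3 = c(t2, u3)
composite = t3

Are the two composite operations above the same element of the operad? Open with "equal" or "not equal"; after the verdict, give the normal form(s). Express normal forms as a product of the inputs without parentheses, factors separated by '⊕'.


In normal form, the first expression is u4 ⊕ u2 ⊕ u1 ⊕ u3
In normal form, the second expression is u2 ⊕ u4 ⊕ u1 ⊕ u3
No match — not equal.

not equal — first u4 ⊕ u2 ⊕ u1 ⊕ u3, second u2 ⊕ u4 ⊕ u1 ⊕ u3


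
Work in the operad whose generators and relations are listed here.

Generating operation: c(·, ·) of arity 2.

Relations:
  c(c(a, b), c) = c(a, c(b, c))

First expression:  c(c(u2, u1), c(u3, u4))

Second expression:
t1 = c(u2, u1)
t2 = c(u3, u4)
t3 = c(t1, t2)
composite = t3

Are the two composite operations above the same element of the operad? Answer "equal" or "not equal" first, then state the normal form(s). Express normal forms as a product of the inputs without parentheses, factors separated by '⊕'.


equal; both compose to u2 ⊕ u1 ⊕ u3 ⊕ u4

The first composite normalizes to u2 ⊕ u1 ⊕ u3 ⊕ u4
The second composite normalizes to u2 ⊕ u1 ⊕ u3 ⊕ u4
The forms coincide; equal.


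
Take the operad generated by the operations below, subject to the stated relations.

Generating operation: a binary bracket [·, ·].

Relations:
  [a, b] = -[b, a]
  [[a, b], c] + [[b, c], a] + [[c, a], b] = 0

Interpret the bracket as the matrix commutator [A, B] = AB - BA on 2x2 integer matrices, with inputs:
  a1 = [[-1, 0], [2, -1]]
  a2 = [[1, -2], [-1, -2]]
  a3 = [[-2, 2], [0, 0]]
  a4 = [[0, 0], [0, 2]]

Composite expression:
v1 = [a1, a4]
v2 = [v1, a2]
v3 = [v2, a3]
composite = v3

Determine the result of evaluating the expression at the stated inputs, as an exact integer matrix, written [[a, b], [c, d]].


[[24, -32], [24, -24]]

[a1, a4] = [[0, 0], [-4, 0]]
[[a1, a4], a2] = [[-8, 0], [-12, 8]]
[[[a1, a4], a2], a3] = [[24, -32], [24, -24]]


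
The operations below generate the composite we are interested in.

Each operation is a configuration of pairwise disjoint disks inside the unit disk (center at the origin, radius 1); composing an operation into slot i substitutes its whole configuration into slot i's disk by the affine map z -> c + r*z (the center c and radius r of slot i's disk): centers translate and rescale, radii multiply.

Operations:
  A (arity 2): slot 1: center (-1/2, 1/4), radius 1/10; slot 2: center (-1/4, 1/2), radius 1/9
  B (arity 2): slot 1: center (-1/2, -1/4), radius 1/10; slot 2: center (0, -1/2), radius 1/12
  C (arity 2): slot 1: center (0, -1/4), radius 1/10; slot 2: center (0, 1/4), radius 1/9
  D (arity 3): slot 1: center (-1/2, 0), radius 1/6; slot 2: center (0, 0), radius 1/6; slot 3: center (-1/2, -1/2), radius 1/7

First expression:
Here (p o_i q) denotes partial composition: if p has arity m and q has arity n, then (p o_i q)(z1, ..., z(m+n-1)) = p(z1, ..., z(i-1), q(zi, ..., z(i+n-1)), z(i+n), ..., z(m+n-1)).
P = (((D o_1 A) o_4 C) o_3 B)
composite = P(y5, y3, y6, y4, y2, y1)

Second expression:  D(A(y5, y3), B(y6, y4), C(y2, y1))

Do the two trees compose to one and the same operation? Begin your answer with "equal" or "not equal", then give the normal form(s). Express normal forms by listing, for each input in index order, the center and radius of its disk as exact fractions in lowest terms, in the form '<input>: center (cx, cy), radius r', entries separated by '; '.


Reducing the first expression gives y1: center (-1/2, -13/28), radius 1/63; y2: center (-1/2, -15/28), radius 1/70; y3: center (-13/24, 1/12), radius 1/54; y4: center (0, -1/12), radius 1/72; y5: center (-7/12, 1/24), radius 1/60; y6: center (-1/12, -1/24), radius 1/60
Reducing the second expression gives y1: center (-1/2, -13/28), radius 1/63; y2: center (-1/2, -15/28), radius 1/70; y3: center (-13/24, 1/12), radius 1/54; y4: center (0, -1/12), radius 1/72; y5: center (-7/12, 1/24), radius 1/60; y6: center (-1/12, -1/24), radius 1/60
Same normal form: equal.

equal: each reduces to y1: center (-1/2, -13/28), radius 1/63; y2: center (-1/2, -15/28), radius 1/70; y3: center (-13/24, 1/12), radius 1/54; y4: center (0, -1/12), radius 1/72; y5: center (-7/12, 1/24), radius 1/60; y6: center (-1/12, -1/24), radius 1/60
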